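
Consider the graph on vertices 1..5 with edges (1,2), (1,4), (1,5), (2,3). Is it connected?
Yes (BFS from 1 visits [1, 2, 4, 5, 3] — all 5 vertices reached)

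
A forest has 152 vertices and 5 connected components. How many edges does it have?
147 (Each of the 5 component trees on V_i vertices has V_i - 1 edges; summing gives V - C = 152 - 5 = 147)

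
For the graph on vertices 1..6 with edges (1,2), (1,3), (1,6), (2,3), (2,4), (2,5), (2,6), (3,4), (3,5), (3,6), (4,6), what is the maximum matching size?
3 (matching: (1,3), (2,5), (4,6); upper bound floor(n/2) = floor(6/2) = 3)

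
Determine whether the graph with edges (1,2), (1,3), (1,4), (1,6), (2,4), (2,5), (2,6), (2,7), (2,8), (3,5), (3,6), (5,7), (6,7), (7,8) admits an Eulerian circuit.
No (2 vertices have odd degree: {3, 5}; Eulerian circuit requires 0)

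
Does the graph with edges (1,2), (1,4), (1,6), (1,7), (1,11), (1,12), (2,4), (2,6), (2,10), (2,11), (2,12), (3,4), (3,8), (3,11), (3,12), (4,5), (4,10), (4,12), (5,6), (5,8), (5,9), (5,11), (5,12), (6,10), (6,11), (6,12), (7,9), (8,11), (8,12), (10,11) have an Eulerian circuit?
No (2 vertices have odd degree: {11, 12}; Eulerian circuit requires 0)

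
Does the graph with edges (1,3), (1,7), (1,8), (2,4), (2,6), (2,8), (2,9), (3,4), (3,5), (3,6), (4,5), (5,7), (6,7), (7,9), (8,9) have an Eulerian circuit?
No (6 vertices have odd degree: {1, 4, 5, 6, 8, 9}; Eulerian circuit requires 0)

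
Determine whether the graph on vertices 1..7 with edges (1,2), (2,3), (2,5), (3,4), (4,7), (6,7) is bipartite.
Yes. Partition: {1, 3, 5, 7}, {2, 4, 6}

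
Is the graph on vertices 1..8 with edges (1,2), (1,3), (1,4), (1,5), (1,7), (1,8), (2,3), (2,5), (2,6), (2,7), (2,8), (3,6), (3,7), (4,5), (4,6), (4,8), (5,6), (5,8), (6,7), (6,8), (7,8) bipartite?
No (odd cycle of length 3: 8 -> 1 -> 7 -> 8)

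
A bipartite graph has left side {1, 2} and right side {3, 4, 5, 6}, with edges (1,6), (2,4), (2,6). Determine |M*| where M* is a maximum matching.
2 (matching: (1,6), (2,4); upper bound min(|L|,|R|) = min(2,4) = 2)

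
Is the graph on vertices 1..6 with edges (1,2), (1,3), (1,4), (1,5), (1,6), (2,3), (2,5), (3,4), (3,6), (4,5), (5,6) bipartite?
No (odd cycle of length 3: 5 -> 1 -> 4 -> 5)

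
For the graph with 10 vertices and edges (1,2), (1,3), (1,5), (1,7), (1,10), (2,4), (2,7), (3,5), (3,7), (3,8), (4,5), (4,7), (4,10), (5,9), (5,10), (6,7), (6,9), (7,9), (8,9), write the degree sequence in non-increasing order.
[6, 5, 5, 4, 4, 4, 3, 3, 2, 2] (degrees: deg(1)=5, deg(2)=3, deg(3)=4, deg(4)=4, deg(5)=5, deg(6)=2, deg(7)=6, deg(8)=2, deg(9)=4, deg(10)=3)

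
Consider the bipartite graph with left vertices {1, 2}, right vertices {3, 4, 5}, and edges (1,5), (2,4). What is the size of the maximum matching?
2 (matching: (1,5), (2,4); upper bound min(|L|,|R|) = min(2,3) = 2)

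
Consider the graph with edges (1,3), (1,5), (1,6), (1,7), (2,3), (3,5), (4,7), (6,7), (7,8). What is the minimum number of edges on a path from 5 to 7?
2 (path: 5 -> 1 -> 7, 2 edges)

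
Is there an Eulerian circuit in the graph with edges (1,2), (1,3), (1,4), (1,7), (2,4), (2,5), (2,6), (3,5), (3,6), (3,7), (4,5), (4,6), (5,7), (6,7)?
Yes (the graph is connected and all 7 vertices have even degree)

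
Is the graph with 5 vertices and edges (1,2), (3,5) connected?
No, it has 3 components: {1, 2}, {3, 5}, {4}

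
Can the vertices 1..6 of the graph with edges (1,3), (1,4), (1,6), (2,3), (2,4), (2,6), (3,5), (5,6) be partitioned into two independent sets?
Yes. Partition: {1, 2, 5}, {3, 4, 6}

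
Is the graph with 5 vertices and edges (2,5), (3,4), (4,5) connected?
No, it has 2 components: {1}, {2, 3, 4, 5}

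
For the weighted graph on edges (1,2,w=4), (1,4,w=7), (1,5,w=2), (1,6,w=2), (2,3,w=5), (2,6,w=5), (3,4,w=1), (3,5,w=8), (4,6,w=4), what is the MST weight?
13 (MST edges: (1,2,w=4), (1,5,w=2), (1,6,w=2), (3,4,w=1), (4,6,w=4); sum of weights 4 + 2 + 2 + 1 + 4 = 13)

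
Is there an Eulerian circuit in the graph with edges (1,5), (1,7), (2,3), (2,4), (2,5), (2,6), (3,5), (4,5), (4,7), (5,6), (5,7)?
No (2 vertices have odd degree: {4, 7}; Eulerian circuit requires 0)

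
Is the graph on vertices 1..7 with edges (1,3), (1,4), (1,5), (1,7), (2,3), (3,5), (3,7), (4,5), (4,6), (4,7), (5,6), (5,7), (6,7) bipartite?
No (odd cycle of length 3: 7 -> 1 -> 4 -> 7)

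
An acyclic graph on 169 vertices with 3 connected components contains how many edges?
166 (Each of the 3 component trees on V_i vertices has V_i - 1 edges; summing gives V - C = 169 - 3 = 166)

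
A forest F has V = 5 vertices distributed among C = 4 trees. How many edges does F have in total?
1 (Each of the 4 component trees on V_i vertices has V_i - 1 edges; summing gives V - C = 5 - 4 = 1)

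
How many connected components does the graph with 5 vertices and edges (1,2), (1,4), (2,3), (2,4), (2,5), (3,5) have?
1 (components: {1, 2, 3, 4, 5})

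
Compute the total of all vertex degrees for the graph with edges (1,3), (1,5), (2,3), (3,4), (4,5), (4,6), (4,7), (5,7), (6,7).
18 (handshake: sum of degrees = 2|E| = 2 x 9 = 18)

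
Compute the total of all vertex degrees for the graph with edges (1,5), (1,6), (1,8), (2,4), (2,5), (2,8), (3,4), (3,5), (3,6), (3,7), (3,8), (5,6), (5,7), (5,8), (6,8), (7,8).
32 (handshake: sum of degrees = 2|E| = 2 x 16 = 32)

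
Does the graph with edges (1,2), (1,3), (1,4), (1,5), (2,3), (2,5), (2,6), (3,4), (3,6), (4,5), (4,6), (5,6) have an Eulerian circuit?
Yes (the graph is connected and all 6 vertices have even degree)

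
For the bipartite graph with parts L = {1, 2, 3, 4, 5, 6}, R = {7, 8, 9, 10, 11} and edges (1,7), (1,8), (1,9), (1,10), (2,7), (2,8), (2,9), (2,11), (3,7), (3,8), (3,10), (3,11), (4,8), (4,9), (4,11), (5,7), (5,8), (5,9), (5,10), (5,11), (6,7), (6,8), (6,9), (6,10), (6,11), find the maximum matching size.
5 (matching: (1,10), (2,11), (3,8), (4,9), (5,7); upper bound min(|L|,|R|) = min(6,5) = 5)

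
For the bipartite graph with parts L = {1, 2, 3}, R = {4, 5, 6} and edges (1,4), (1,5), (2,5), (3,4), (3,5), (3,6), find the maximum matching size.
3 (matching: (1,4), (2,5), (3,6); upper bound min(|L|,|R|) = min(3,3) = 3)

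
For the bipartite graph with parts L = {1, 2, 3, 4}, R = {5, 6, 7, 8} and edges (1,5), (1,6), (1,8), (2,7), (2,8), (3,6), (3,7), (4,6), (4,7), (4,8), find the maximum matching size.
4 (matching: (1,5), (2,7), (3,6), (4,8); upper bound min(|L|,|R|) = min(4,4) = 4)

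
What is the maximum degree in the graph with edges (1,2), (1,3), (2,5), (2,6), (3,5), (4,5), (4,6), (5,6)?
4 (attained at vertex 5)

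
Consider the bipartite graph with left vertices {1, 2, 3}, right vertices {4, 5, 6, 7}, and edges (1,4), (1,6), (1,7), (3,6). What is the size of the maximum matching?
2 (matching: (1,7), (3,6); upper bound min(|L|,|R|) = min(3,4) = 3)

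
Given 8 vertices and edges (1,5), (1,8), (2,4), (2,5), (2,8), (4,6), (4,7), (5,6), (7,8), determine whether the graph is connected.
No, it has 2 components: {1, 2, 4, 5, 6, 7, 8}, {3}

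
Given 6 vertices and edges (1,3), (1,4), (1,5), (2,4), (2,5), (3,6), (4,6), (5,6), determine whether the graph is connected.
Yes (BFS from 1 visits [1, 3, 4, 5, 6, 2] — all 6 vertices reached)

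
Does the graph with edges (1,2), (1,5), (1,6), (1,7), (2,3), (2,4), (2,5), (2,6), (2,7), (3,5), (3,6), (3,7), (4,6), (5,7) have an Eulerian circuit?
Yes (the graph is connected and all 7 vertices have even degree)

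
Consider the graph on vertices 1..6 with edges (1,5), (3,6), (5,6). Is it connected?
No, it has 3 components: {1, 3, 5, 6}, {2}, {4}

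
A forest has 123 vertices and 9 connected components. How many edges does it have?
114 (Each of the 9 component trees on V_i vertices has V_i - 1 edges; summing gives V - C = 123 - 9 = 114)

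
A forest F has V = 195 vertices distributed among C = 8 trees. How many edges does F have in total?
187 (Each of the 8 component trees on V_i vertices has V_i - 1 edges; summing gives V - C = 195 - 8 = 187)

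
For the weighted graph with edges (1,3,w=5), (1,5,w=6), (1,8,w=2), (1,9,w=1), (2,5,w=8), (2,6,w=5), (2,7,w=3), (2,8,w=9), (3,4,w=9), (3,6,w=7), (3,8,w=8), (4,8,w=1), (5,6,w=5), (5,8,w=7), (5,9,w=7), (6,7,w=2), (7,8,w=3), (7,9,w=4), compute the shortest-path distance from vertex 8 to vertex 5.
7 (path: 8 -> 5; weights 7 = 7)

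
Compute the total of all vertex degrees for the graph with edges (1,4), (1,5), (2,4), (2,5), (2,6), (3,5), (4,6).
14 (handshake: sum of degrees = 2|E| = 2 x 7 = 14)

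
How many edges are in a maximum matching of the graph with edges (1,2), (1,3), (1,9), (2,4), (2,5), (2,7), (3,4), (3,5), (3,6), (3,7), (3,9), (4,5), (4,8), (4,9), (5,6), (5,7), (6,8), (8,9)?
4 (matching: (1,9), (2,4), (5,7), (6,8); upper bound floor(n/2) = floor(9/2) = 4)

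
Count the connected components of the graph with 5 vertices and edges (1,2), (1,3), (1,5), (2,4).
1 (components: {1, 2, 3, 4, 5})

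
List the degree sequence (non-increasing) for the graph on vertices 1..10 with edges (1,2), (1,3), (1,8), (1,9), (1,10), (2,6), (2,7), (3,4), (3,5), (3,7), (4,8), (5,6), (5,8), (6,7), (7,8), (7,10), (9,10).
[5, 5, 4, 4, 3, 3, 3, 3, 2, 2] (degrees: deg(1)=5, deg(2)=3, deg(3)=4, deg(4)=2, deg(5)=3, deg(6)=3, deg(7)=5, deg(8)=4, deg(9)=2, deg(10)=3)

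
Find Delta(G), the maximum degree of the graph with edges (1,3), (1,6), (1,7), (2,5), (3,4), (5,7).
3 (attained at vertex 1)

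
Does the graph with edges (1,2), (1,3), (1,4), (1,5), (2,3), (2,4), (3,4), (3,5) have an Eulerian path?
Yes (the graph is connected and exactly 2 vertices have odd degree: {2, 4}; any Eulerian path must start and end at those)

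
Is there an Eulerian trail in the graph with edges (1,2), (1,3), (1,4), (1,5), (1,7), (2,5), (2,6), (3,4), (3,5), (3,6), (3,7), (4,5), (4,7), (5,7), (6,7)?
No (6 vertices have odd degree: {1, 2, 3, 5, 6, 7}; Eulerian path requires 0 or 2)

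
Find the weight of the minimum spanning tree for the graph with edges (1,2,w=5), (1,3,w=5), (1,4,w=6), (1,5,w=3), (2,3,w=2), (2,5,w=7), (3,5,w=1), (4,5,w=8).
12 (MST edges: (1,4,w=6), (1,5,w=3), (2,3,w=2), (3,5,w=1); sum of weights 6 + 3 + 2 + 1 = 12)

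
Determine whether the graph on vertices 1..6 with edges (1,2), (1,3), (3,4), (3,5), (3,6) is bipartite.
Yes. Partition: {1, 4, 5, 6}, {2, 3}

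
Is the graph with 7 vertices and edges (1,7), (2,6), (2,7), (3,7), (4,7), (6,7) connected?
No, it has 2 components: {1, 2, 3, 4, 6, 7}, {5}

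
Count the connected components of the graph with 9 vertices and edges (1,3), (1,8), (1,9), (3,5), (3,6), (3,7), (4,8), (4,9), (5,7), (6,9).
2 (components: {1, 3, 4, 5, 6, 7, 8, 9}, {2})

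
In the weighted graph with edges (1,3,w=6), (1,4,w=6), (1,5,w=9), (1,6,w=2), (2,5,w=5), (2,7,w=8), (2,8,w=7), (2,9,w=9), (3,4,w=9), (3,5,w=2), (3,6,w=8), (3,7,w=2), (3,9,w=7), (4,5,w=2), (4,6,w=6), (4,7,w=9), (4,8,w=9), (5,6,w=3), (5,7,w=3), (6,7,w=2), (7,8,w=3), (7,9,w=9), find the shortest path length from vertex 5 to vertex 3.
2 (path: 5 -> 3; weights 2 = 2)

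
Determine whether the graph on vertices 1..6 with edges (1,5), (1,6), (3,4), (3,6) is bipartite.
Yes. Partition: {1, 2, 3}, {4, 5, 6}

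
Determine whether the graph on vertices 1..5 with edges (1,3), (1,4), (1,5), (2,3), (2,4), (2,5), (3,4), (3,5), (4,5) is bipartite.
No (odd cycle of length 3: 5 -> 1 -> 3 -> 5)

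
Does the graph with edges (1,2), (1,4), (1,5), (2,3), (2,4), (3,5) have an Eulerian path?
Yes (the graph is connected and exactly 2 vertices have odd degree: {1, 2}; any Eulerian path must start and end at those)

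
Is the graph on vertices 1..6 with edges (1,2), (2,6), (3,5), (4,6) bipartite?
Yes. Partition: {1, 3, 6}, {2, 4, 5}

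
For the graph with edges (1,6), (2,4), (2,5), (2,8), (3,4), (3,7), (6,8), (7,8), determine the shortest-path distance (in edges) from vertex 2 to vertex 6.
2 (path: 2 -> 8 -> 6, 2 edges)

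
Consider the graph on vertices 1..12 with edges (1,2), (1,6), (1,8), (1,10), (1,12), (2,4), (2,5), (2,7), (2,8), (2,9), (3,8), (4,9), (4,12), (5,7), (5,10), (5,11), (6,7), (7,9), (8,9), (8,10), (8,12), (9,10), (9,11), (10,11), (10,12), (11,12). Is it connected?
Yes (BFS from 1 visits [1, 2, 6, 8, 10, 12, 4, 5, 7, 9, 3, 11] — all 12 vertices reached)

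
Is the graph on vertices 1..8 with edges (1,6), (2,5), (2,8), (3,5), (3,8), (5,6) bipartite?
Yes. Partition: {1, 4, 5, 7, 8}, {2, 3, 6}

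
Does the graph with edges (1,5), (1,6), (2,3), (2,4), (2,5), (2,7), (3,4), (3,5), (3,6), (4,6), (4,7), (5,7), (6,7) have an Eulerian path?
Yes — and in fact it has an Eulerian circuit (the graph is connected and all 7 vertices have even degree)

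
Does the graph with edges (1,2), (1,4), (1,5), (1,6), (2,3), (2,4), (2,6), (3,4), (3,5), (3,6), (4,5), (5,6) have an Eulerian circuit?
Yes (the graph is connected and all 6 vertices have even degree)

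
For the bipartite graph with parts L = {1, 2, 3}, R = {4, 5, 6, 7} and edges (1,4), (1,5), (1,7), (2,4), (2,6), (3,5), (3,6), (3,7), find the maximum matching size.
3 (matching: (1,7), (2,6), (3,5); upper bound min(|L|,|R|) = min(3,4) = 3)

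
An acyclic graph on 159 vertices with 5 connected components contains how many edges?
154 (Each of the 5 component trees on V_i vertices has V_i - 1 edges; summing gives V - C = 159 - 5 = 154)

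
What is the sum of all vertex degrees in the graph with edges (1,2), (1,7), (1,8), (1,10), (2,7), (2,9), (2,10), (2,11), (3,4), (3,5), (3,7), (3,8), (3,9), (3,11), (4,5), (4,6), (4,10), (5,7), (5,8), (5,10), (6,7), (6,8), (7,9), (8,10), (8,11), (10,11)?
52 (handshake: sum of degrees = 2|E| = 2 x 26 = 52)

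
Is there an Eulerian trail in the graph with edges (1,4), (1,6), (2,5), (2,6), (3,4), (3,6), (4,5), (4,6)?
Yes — and in fact it has an Eulerian circuit (the graph is connected and all 6 vertices have even degree)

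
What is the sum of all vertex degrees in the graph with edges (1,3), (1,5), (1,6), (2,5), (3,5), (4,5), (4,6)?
14 (handshake: sum of degrees = 2|E| = 2 x 7 = 14)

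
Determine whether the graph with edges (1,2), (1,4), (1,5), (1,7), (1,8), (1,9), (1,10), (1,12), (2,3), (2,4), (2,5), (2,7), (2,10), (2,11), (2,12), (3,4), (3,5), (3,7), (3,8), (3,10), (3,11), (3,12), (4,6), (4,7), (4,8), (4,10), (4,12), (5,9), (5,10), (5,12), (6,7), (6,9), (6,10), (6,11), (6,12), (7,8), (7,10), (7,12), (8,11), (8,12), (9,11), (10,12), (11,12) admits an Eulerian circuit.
Yes (the graph is connected and all 12 vertices have even degree)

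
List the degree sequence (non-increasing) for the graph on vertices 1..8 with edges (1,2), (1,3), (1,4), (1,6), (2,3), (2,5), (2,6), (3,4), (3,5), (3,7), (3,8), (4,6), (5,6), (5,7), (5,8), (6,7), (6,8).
[6, 6, 5, 4, 4, 3, 3, 3] (degrees: deg(1)=4, deg(2)=4, deg(3)=6, deg(4)=3, deg(5)=5, deg(6)=6, deg(7)=3, deg(8)=3)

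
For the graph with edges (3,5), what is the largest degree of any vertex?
1 (attained at vertices 3, 5)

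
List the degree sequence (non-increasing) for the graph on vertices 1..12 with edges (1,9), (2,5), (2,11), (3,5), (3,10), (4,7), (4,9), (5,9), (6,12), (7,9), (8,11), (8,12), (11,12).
[4, 3, 3, 3, 2, 2, 2, 2, 2, 1, 1, 1] (degrees: deg(1)=1, deg(2)=2, deg(3)=2, deg(4)=2, deg(5)=3, deg(6)=1, deg(7)=2, deg(8)=2, deg(9)=4, deg(10)=1, deg(11)=3, deg(12)=3)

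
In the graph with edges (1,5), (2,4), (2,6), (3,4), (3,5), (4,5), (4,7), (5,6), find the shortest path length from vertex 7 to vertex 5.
2 (path: 7 -> 4 -> 5, 2 edges)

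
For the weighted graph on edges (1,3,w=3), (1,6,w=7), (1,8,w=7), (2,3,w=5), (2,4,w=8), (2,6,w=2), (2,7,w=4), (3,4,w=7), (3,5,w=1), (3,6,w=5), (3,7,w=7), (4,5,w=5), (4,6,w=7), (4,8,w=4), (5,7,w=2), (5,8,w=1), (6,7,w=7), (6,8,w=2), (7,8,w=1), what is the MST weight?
14 (MST edges: (1,3,w=3), (2,6,w=2), (3,5,w=1), (4,8,w=4), (5,8,w=1), (6,8,w=2), (7,8,w=1); sum of weights 3 + 2 + 1 + 4 + 1 + 2 + 1 = 14)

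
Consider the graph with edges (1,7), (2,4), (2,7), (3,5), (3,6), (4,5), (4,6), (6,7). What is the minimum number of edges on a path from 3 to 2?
3 (path: 3 -> 6 -> 7 -> 2, 3 edges)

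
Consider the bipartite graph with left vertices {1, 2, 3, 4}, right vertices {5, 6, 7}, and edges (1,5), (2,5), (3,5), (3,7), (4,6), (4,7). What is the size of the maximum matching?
3 (matching: (1,5), (3,7), (4,6); upper bound min(|L|,|R|) = min(4,3) = 3)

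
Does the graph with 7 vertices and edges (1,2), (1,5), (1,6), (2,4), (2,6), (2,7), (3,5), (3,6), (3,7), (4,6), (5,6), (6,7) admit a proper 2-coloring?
No (odd cycle of length 3: 5 -> 1 -> 6 -> 5)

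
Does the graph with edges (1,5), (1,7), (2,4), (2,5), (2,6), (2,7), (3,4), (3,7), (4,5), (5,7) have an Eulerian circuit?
No (2 vertices have odd degree: {4, 6}; Eulerian circuit requires 0)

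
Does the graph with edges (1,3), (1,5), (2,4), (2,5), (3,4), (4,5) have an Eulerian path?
Yes (the graph is connected and exactly 2 vertices have odd degree: {4, 5}; any Eulerian path must start and end at those)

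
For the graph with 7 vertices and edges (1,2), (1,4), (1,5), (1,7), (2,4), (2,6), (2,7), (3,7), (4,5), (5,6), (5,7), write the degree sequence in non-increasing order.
[4, 4, 4, 4, 3, 2, 1] (degrees: deg(1)=4, deg(2)=4, deg(3)=1, deg(4)=3, deg(5)=4, deg(6)=2, deg(7)=4)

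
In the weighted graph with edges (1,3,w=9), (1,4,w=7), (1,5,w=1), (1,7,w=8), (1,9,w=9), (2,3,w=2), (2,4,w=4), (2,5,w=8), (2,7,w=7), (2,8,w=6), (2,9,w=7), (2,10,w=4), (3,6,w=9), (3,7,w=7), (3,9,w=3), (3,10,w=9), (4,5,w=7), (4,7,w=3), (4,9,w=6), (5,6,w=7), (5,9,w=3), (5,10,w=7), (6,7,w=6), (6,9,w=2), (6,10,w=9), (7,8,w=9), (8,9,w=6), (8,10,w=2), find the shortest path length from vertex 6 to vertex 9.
2 (path: 6 -> 9; weights 2 = 2)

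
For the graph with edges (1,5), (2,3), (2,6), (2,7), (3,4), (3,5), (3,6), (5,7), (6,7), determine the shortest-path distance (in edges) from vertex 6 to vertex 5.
2 (path: 6 -> 3 -> 5, 2 edges)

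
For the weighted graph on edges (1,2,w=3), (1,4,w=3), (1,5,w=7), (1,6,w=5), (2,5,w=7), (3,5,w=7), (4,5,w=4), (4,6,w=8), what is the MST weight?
22 (MST edges: (1,2,w=3), (1,4,w=3), (1,6,w=5), (3,5,w=7), (4,5,w=4); sum of weights 3 + 3 + 5 + 7 + 4 = 22)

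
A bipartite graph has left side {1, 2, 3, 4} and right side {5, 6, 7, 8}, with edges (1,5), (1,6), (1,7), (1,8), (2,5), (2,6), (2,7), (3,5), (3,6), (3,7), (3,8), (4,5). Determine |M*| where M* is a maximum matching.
4 (matching: (1,8), (2,7), (3,6), (4,5); upper bound min(|L|,|R|) = min(4,4) = 4)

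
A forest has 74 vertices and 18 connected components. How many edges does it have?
56 (Each of the 18 component trees on V_i vertices has V_i - 1 edges; summing gives V - C = 74 - 18 = 56)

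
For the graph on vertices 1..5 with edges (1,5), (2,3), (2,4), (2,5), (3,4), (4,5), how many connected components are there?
1 (components: {1, 2, 3, 4, 5})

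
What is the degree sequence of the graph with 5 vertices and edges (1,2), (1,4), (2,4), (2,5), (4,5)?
[3, 3, 2, 2, 0] (degrees: deg(1)=2, deg(2)=3, deg(3)=0, deg(4)=3, deg(5)=2)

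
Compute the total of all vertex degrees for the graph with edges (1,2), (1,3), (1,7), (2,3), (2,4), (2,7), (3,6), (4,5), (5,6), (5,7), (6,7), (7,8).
24 (handshake: sum of degrees = 2|E| = 2 x 12 = 24)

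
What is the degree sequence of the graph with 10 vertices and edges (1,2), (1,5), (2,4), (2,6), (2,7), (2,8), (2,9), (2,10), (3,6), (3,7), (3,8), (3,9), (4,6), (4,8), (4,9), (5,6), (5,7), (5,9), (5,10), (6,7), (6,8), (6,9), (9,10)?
[7, 7, 6, 5, 4, 4, 4, 4, 3, 2] (degrees: deg(1)=2, deg(2)=7, deg(3)=4, deg(4)=4, deg(5)=5, deg(6)=7, deg(7)=4, deg(8)=4, deg(9)=6, deg(10)=3)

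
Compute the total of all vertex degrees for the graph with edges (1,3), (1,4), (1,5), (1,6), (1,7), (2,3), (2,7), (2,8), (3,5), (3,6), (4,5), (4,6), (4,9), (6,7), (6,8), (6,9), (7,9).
34 (handshake: sum of degrees = 2|E| = 2 x 17 = 34)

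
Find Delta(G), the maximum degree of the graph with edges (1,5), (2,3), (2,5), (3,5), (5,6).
4 (attained at vertex 5)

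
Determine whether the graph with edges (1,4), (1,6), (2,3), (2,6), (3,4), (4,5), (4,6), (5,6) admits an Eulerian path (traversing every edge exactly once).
Yes — and in fact it has an Eulerian circuit (the graph is connected and all 6 vertices have even degree)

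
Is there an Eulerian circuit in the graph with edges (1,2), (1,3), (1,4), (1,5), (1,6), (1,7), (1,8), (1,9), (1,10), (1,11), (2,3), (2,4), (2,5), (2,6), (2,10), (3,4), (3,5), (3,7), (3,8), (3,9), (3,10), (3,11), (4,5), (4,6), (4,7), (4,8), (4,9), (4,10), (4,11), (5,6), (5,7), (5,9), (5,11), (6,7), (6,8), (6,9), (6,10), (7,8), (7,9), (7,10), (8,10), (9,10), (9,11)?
No (2 vertices have odd degree: {3, 11}; Eulerian circuit requires 0)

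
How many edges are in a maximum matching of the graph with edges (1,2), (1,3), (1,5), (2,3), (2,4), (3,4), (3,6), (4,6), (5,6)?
3 (matching: (1,5), (2,4), (3,6); upper bound floor(n/2) = floor(6/2) = 3)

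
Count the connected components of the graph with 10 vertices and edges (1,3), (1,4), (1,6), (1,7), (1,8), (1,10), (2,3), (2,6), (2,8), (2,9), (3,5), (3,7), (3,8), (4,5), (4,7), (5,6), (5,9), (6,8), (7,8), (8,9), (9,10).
1 (components: {1, 2, 3, 4, 5, 6, 7, 8, 9, 10})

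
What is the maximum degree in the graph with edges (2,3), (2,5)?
2 (attained at vertex 2)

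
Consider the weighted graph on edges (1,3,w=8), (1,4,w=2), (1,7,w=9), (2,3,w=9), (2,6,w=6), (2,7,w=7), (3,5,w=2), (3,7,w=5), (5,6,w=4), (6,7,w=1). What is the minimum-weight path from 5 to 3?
2 (path: 5 -> 3; weights 2 = 2)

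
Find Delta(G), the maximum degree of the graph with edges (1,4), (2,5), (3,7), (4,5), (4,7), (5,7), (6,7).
4 (attained at vertex 7)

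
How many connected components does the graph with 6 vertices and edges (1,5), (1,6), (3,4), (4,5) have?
2 (components: {1, 3, 4, 5, 6}, {2})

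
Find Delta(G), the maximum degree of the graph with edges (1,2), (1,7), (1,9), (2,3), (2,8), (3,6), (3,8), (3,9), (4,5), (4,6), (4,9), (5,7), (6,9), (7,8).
4 (attained at vertices 3, 9)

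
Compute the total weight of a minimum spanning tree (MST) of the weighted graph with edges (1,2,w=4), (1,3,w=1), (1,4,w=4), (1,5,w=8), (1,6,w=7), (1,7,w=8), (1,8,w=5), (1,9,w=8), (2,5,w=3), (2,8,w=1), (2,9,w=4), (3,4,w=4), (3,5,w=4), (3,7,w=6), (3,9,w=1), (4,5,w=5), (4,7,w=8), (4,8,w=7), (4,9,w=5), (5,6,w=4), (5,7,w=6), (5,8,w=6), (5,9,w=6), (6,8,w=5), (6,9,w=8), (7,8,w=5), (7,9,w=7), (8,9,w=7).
23 (MST edges: (1,2,w=4), (1,3,w=1), (1,4,w=4), (2,5,w=3), (2,8,w=1), (3,9,w=1), (5,6,w=4), (7,8,w=5); sum of weights 4 + 1 + 4 + 3 + 1 + 1 + 4 + 5 = 23)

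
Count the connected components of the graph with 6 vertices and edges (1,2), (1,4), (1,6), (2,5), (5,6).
2 (components: {1, 2, 4, 5, 6}, {3})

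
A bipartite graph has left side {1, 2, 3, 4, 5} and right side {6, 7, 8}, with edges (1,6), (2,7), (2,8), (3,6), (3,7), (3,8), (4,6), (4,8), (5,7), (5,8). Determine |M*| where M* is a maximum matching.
3 (matching: (1,6), (2,8), (3,7); upper bound min(|L|,|R|) = min(5,3) = 3)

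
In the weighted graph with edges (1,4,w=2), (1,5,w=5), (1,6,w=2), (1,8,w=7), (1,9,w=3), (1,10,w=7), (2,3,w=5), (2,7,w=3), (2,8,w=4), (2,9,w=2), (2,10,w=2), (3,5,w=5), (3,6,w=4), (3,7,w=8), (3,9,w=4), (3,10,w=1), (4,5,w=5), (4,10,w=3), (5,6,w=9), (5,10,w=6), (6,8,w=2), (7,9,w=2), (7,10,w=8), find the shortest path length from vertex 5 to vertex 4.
5 (path: 5 -> 4; weights 5 = 5)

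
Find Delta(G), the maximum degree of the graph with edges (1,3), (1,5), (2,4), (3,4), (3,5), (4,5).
3 (attained at vertices 3, 4, 5)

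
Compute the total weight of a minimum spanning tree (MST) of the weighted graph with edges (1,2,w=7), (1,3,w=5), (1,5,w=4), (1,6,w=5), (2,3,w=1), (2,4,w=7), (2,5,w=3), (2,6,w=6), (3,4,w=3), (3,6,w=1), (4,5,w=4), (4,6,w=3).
12 (MST edges: (1,5,w=4), (2,3,w=1), (2,5,w=3), (3,4,w=3), (3,6,w=1); sum of weights 4 + 1 + 3 + 3 + 1 = 12)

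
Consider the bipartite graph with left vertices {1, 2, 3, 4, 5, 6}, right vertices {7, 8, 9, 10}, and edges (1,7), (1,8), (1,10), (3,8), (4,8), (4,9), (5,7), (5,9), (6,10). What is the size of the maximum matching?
4 (matching: (1,10), (3,8), (4,9), (5,7); upper bound min(|L|,|R|) = min(6,4) = 4)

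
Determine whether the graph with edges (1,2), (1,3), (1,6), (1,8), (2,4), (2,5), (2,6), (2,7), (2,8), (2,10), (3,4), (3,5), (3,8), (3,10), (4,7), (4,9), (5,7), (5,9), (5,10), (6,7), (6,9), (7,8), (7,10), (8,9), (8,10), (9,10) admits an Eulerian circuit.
No (4 vertices have odd degree: {2, 3, 5, 9}; Eulerian circuit requires 0)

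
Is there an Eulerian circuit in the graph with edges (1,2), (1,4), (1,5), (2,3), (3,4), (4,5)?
No (2 vertices have odd degree: {1, 4}; Eulerian circuit requires 0)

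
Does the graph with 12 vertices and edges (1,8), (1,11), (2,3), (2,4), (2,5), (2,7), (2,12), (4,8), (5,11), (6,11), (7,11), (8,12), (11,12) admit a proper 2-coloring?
Yes. Partition: {1, 3, 4, 5, 6, 7, 9, 10, 12}, {2, 8, 11}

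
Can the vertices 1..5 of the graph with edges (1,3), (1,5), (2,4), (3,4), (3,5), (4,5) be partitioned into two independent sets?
No (odd cycle of length 3: 5 -> 1 -> 3 -> 5)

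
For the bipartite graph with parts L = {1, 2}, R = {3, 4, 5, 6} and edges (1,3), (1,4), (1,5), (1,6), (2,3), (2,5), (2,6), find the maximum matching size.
2 (matching: (1,6), (2,5); upper bound min(|L|,|R|) = min(2,4) = 2)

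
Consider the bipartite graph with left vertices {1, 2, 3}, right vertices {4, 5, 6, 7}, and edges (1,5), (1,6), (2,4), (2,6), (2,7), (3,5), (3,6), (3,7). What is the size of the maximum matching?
3 (matching: (1,6), (2,7), (3,5); upper bound min(|L|,|R|) = min(3,4) = 3)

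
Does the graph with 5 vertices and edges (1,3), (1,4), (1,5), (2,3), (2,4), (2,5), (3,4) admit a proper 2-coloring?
No (odd cycle of length 3: 3 -> 1 -> 4 -> 3)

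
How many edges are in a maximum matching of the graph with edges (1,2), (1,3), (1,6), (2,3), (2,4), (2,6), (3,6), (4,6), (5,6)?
3 (matching: (1,3), (2,4), (5,6); upper bound floor(n/2) = floor(6/2) = 3)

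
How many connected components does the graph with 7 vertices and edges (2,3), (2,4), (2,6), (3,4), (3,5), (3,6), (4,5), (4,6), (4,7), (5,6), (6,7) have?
2 (components: {1}, {2, 3, 4, 5, 6, 7})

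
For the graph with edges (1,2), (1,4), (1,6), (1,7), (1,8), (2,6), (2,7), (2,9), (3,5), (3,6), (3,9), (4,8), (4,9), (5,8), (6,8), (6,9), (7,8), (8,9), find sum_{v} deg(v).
36 (handshake: sum of degrees = 2|E| = 2 x 18 = 36)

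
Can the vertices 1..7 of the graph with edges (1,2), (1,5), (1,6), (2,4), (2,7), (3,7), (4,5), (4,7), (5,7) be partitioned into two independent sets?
No (odd cycle of length 3: 7 -> 2 -> 4 -> 7)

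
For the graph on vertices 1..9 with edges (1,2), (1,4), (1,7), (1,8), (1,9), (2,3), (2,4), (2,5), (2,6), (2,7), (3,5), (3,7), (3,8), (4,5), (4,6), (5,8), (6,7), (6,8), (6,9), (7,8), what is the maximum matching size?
4 (matching: (1,9), (2,6), (4,5), (7,8); upper bound floor(n/2) = floor(9/2) = 4)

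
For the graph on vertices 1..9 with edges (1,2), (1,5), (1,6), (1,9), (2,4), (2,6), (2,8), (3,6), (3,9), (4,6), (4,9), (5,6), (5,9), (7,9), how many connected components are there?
1 (components: {1, 2, 3, 4, 5, 6, 7, 8, 9})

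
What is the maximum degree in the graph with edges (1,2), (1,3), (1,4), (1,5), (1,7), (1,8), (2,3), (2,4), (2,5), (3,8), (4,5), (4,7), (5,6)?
6 (attained at vertex 1)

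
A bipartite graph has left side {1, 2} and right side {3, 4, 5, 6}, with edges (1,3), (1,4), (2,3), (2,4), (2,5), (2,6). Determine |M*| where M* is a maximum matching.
2 (matching: (1,4), (2,6); upper bound min(|L|,|R|) = min(2,4) = 2)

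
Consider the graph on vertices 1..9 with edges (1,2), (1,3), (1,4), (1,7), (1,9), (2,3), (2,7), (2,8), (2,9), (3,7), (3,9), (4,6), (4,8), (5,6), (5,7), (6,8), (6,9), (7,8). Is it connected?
Yes (BFS from 1 visits [1, 2, 3, 4, 7, 9, 8, 6, 5] — all 9 vertices reached)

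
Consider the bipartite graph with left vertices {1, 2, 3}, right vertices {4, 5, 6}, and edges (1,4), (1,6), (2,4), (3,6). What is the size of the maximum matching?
2 (matching: (1,6), (2,4); upper bound min(|L|,|R|) = min(3,3) = 3)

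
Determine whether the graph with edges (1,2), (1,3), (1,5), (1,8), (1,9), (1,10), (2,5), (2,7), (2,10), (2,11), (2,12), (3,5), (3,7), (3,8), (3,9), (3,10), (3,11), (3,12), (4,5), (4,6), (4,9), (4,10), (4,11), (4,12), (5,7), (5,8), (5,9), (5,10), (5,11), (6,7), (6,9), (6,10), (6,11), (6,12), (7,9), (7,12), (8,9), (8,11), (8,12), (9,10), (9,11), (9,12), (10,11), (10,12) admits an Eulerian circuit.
No (2 vertices have odd degree: {5, 10}; Eulerian circuit requires 0)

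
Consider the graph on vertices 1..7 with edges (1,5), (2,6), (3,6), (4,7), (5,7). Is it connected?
No, it has 2 components: {1, 4, 5, 7}, {2, 3, 6}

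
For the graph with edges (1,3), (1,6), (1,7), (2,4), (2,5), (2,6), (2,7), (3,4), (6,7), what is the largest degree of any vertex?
4 (attained at vertex 2)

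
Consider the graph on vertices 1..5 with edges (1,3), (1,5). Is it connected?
No, it has 3 components: {1, 3, 5}, {2}, {4}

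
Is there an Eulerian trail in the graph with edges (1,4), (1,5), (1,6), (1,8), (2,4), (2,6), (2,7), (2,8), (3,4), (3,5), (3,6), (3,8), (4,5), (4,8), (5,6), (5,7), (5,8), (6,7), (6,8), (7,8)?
Yes (the graph is connected and exactly 2 vertices have odd degree: {4, 8}; any Eulerian path must start and end at those)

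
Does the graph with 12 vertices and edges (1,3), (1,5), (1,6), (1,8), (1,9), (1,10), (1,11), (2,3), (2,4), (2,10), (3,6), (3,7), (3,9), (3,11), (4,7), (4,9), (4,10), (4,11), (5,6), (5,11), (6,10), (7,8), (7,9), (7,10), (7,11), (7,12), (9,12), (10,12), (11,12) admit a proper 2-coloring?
No (odd cycle of length 3: 3 -> 1 -> 6 -> 3)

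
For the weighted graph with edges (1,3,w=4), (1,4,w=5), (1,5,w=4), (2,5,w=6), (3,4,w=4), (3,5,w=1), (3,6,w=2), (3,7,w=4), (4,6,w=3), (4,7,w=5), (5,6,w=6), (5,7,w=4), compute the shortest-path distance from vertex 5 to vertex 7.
4 (path: 5 -> 7; weights 4 = 4)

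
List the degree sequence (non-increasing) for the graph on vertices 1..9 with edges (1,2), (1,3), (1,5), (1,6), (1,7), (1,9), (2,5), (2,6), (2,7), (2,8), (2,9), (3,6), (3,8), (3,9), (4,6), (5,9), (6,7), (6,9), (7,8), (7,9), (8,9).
[7, 6, 6, 6, 5, 4, 4, 3, 1] (degrees: deg(1)=6, deg(2)=6, deg(3)=4, deg(4)=1, deg(5)=3, deg(6)=6, deg(7)=5, deg(8)=4, deg(9)=7)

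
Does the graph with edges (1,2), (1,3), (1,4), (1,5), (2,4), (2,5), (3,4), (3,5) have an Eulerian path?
No (4 vertices have odd degree: {2, 3, 4, 5}; Eulerian path requires 0 or 2)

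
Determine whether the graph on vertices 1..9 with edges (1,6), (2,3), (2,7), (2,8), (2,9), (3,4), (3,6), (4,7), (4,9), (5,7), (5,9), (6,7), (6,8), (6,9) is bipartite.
Yes. Partition: {1, 3, 7, 8, 9}, {2, 4, 5, 6}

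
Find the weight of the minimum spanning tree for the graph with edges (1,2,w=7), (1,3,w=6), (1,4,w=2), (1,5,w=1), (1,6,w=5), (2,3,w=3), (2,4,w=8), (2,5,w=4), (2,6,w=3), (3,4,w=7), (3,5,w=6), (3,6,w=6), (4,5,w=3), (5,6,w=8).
13 (MST edges: (1,4,w=2), (1,5,w=1), (2,3,w=3), (2,5,w=4), (2,6,w=3); sum of weights 2 + 1 + 3 + 4 + 3 = 13)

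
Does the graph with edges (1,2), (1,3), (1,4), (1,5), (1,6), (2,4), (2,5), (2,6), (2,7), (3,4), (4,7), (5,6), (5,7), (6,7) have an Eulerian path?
Yes (the graph is connected and exactly 2 vertices have odd degree: {1, 2}; any Eulerian path must start and end at those)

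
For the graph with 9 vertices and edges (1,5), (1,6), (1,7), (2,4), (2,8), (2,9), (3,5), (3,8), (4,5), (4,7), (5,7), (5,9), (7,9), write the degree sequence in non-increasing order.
[5, 4, 3, 3, 3, 3, 2, 2, 1] (degrees: deg(1)=3, deg(2)=3, deg(3)=2, deg(4)=3, deg(5)=5, deg(6)=1, deg(7)=4, deg(8)=2, deg(9)=3)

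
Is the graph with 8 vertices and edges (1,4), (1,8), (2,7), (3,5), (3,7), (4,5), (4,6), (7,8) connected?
Yes (BFS from 1 visits [1, 4, 8, 5, 6, 7, 3, 2] — all 8 vertices reached)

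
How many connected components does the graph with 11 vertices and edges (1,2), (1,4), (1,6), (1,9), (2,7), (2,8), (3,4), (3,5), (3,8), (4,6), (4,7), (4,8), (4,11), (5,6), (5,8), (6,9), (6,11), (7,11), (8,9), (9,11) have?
2 (components: {1, 2, 3, 4, 5, 6, 7, 8, 9, 11}, {10})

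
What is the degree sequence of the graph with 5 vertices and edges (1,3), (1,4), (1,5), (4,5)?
[3, 2, 2, 1, 0] (degrees: deg(1)=3, deg(2)=0, deg(3)=1, deg(4)=2, deg(5)=2)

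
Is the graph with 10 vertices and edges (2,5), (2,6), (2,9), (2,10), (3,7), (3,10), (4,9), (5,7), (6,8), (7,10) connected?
No, it has 2 components: {1}, {2, 3, 4, 5, 6, 7, 8, 9, 10}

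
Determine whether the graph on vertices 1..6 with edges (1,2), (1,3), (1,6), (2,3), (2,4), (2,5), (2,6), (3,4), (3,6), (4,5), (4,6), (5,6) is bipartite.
No (odd cycle of length 3: 6 -> 1 -> 3 -> 6)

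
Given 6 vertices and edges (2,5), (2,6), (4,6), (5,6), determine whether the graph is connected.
No, it has 3 components: {1}, {2, 4, 5, 6}, {3}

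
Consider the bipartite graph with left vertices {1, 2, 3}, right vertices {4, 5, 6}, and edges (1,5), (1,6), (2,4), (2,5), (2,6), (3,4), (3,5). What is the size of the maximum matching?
3 (matching: (1,6), (2,5), (3,4); upper bound min(|L|,|R|) = min(3,3) = 3)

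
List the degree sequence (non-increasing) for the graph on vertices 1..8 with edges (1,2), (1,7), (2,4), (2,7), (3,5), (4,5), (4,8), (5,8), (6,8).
[3, 3, 3, 3, 2, 2, 1, 1] (degrees: deg(1)=2, deg(2)=3, deg(3)=1, deg(4)=3, deg(5)=3, deg(6)=1, deg(7)=2, deg(8)=3)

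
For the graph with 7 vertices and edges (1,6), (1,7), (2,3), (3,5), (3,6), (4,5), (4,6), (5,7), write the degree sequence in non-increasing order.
[3, 3, 3, 2, 2, 2, 1] (degrees: deg(1)=2, deg(2)=1, deg(3)=3, deg(4)=2, deg(5)=3, deg(6)=3, deg(7)=2)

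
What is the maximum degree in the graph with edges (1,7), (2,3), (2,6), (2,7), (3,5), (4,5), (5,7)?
3 (attained at vertices 2, 5, 7)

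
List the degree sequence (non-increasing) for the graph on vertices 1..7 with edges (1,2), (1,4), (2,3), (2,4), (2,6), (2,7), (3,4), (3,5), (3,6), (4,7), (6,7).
[5, 4, 4, 3, 3, 2, 1] (degrees: deg(1)=2, deg(2)=5, deg(3)=4, deg(4)=4, deg(5)=1, deg(6)=3, deg(7)=3)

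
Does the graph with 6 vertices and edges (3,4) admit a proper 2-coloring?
Yes. Partition: {1, 2, 3, 5, 6}, {4}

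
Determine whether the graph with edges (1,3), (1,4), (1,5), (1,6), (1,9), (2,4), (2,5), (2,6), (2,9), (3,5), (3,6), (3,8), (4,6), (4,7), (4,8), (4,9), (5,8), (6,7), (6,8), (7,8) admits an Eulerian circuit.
No (4 vertices have odd degree: {1, 7, 8, 9}; Eulerian circuit requires 0)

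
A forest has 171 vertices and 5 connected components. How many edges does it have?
166 (Each of the 5 component trees on V_i vertices has V_i - 1 edges; summing gives V - C = 171 - 5 = 166)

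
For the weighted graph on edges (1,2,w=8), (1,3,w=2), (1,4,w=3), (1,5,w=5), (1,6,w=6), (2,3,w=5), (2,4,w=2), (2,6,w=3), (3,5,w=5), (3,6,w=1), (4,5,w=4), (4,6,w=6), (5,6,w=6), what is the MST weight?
12 (MST edges: (1,3,w=2), (1,4,w=3), (2,4,w=2), (3,6,w=1), (4,5,w=4); sum of weights 2 + 3 + 2 + 1 + 4 = 12)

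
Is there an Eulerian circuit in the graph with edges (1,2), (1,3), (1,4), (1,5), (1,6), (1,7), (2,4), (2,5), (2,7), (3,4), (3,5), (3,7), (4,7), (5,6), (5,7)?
No (2 vertices have odd degree: {5, 7}; Eulerian circuit requires 0)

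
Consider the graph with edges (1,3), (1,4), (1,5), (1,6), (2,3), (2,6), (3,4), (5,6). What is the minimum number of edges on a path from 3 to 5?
2 (path: 3 -> 1 -> 5, 2 edges)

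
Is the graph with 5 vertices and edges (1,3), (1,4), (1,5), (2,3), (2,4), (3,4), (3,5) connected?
Yes (BFS from 1 visits [1, 3, 4, 5, 2] — all 5 vertices reached)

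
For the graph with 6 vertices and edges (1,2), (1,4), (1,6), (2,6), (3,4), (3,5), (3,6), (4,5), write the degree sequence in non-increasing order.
[3, 3, 3, 3, 2, 2] (degrees: deg(1)=3, deg(2)=2, deg(3)=3, deg(4)=3, deg(5)=2, deg(6)=3)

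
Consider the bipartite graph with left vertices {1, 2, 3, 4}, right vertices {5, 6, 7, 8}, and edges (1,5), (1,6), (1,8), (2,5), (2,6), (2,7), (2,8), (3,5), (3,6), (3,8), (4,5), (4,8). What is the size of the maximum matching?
4 (matching: (1,8), (2,7), (3,6), (4,5); upper bound min(|L|,|R|) = min(4,4) = 4)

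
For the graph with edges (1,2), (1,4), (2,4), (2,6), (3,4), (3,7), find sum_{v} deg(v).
12 (handshake: sum of degrees = 2|E| = 2 x 6 = 12)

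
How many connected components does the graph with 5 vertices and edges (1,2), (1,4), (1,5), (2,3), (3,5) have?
1 (components: {1, 2, 3, 4, 5})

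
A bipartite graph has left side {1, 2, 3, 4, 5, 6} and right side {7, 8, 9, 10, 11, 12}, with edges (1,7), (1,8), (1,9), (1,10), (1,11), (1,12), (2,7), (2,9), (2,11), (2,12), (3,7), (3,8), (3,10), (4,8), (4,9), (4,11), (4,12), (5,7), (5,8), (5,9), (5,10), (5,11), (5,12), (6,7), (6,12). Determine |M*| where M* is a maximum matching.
6 (matching: (1,12), (2,11), (3,10), (4,9), (5,8), (6,7); upper bound min(|L|,|R|) = min(6,6) = 6)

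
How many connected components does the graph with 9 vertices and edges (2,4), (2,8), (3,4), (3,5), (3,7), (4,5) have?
4 (components: {1}, {2, 3, 4, 5, 7, 8}, {6}, {9})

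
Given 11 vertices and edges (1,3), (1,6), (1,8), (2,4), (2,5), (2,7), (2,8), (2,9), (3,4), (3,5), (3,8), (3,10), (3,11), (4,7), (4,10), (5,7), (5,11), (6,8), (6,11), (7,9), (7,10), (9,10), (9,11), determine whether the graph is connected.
Yes (BFS from 1 visits [1, 3, 6, 8, 4, 5, 10, 11, 2, 7, 9] — all 11 vertices reached)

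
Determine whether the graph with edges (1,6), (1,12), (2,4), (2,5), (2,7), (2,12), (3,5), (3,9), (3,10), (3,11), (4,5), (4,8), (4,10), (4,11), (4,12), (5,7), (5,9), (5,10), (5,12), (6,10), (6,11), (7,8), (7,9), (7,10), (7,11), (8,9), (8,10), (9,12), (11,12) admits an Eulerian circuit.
No (4 vertices have odd degree: {5, 6, 9, 11}; Eulerian circuit requires 0)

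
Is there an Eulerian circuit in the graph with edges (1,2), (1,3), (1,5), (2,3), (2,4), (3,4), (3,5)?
No (2 vertices have odd degree: {1, 2}; Eulerian circuit requires 0)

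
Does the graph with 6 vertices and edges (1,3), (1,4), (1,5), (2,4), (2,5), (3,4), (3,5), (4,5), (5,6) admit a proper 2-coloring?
No (odd cycle of length 3: 4 -> 1 -> 3 -> 4)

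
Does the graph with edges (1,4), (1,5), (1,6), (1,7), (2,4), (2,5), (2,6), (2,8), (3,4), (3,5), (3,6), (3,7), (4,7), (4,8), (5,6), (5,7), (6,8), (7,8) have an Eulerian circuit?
No (4 vertices have odd degree: {4, 5, 6, 7}; Eulerian circuit requires 0)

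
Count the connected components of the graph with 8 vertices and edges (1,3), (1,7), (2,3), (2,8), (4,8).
3 (components: {1, 2, 3, 4, 7, 8}, {5}, {6})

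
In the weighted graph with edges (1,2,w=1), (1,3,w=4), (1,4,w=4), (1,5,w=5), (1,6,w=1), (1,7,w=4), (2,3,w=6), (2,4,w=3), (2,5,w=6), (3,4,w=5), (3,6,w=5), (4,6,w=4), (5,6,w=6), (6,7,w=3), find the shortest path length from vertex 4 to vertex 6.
4 (path: 4 -> 6; weights 4 = 4)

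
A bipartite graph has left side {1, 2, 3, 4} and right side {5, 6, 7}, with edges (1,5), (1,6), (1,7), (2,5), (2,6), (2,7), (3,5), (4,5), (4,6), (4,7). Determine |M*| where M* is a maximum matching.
3 (matching: (1,7), (2,6), (3,5); upper bound min(|L|,|R|) = min(4,3) = 3)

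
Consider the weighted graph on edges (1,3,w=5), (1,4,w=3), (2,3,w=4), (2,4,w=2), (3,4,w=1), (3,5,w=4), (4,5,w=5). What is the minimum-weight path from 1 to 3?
4 (path: 1 -> 4 -> 3; weights 3 + 1 = 4)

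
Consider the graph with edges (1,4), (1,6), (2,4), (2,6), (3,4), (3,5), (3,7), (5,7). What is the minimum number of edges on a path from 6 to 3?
3 (path: 6 -> 1 -> 4 -> 3, 3 edges)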